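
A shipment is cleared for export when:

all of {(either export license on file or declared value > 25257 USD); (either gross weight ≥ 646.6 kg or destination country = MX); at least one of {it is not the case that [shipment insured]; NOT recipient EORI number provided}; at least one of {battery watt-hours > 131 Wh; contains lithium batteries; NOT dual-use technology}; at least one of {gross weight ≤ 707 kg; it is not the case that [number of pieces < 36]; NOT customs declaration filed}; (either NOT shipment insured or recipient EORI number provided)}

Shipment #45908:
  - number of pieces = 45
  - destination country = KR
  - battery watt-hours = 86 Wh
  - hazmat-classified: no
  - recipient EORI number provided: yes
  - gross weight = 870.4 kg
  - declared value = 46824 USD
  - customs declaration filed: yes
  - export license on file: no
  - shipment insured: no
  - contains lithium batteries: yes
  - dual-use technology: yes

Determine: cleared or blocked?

Atomic conditions:
  export license on file: no → false
  declared value > 25257 USD: 46824 > 25257 is true
  gross weight ≥ 646.6 kg: 870.4 ≥ 646.6 is true
  destination country = MX: KR == MX is false
  shipment insured: no → false
  NOT recipient EORI number provided: yes → false
  battery watt-hours > 131 Wh: 86 > 131 is false
  contains lithium batteries: yes → true
  NOT dual-use technology: yes → false
  gross weight ≤ 707 kg: 870.4 ≤ 707 is false
  number of pieces < 36: 45 < 36 is false
  NOT customs declaration filed: yes → false
  NOT shipment insured: no → true
  recipient EORI number provided: yes → true
Combine:
[1] false OR true = true
[2] true OR false = true
[3.1] NOT false = true
[3] true OR false = true
[4] false OR true OR false = true
[5.2] NOT false = true
[5] false OR true OR false = true
[6] true OR true = true
[root] true AND true AND true AND true AND true AND true = true
Overall: true → cleared

Cleared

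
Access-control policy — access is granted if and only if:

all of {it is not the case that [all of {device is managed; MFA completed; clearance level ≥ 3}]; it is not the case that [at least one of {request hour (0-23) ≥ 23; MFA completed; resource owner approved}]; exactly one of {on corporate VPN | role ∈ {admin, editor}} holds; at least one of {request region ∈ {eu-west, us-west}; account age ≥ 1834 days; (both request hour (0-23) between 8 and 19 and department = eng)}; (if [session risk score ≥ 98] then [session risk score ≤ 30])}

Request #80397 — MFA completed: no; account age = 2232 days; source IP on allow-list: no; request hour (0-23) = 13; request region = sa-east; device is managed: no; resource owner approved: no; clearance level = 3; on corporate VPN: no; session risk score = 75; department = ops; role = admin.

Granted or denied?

Granted

Atomic conditions:
  device is managed: no → false
  MFA completed: no → false
  clearance level ≥ 3: 3 ≥ 3 is true
  request hour (0-23) ≥ 23: 13 ≥ 23 is false
  resource owner approved: no → false
  on corporate VPN: no → false
  role ∈ {admin, editor}: admin is in the set → true
  request region ∈ {eu-west, us-west}: sa-east is not in the set → false
  account age ≥ 1834 days: 2232 ≥ 1834 is true
  request hour (0-23) between 8 and 19: 13 in [8, 19] is true
  department = eng: ops == eng is false
  session risk score ≥ 98: 75 ≥ 98 is false
  session risk score ≤ 30: 75 ≤ 30 is false
Combine:
[1.1] false AND false AND true = false
[1] NOT false = true
[2.1] false OR false OR false = false
[2] NOT false = true
[3] exactly-one(false, true) = true
[4.3] true AND false = false
[4] false OR true OR false = true
[5] false → false (antecedent false ⇒ implication holds) = true
[root] true AND true AND true AND true AND true = true
Overall: true → granted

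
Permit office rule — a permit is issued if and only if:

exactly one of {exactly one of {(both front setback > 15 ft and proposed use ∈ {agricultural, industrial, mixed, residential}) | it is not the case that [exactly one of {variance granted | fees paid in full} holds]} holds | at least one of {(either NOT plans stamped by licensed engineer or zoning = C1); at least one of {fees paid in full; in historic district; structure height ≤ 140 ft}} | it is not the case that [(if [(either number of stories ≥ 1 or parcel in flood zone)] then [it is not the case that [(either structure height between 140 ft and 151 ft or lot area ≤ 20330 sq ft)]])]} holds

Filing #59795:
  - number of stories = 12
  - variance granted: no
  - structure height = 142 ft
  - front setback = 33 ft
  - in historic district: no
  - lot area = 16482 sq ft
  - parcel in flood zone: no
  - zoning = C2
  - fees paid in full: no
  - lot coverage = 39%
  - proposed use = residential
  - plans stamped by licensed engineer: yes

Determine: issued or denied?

Atomic conditions:
  front setback > 15 ft: 33 > 15 is true
  proposed use ∈ {agricultural, industrial, mixed, residential}: residential is in the set → true
  variance granted: no → false
  fees paid in full: no → false
  NOT plans stamped by licensed engineer: yes → false
  zoning = C1: C2 == C1 is false
  in historic district: no → false
  structure height ≤ 140 ft: 142 ≤ 140 is false
  number of stories ≥ 1: 12 ≥ 1 is true
  parcel in flood zone: no → false
  structure height between 140 ft and 151 ft: 142 in [140, 151] is true
  lot area ≤ 20330 sq ft: 16482 ≤ 20330 is true
Combine:
[1.1] true AND true = true
[1.2.1] exactly-one(false, false) = false
[1.2] NOT false = true
[1] exactly-one(true, true) = false
[2.1] false OR false = false
[2.2] false OR false OR false = false
[2] false OR false = false
[3.1.1] true OR false = true
[3.1.2.1] true OR true = true
[3.1.2] NOT true = false
[3.1] true → false = false
[3] NOT false = true
[root] exactly-one(false, false, true) = true
Overall: true → issued

Issued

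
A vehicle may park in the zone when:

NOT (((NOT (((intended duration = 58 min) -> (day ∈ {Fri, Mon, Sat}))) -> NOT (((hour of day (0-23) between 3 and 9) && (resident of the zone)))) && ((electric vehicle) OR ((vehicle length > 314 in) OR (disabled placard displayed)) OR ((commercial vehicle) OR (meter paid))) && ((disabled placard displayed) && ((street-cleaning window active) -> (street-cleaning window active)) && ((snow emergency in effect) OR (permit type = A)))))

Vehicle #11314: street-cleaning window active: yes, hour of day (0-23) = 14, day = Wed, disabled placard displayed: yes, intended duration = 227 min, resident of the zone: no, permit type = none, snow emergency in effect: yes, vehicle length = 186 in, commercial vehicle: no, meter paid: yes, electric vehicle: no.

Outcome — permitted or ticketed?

Atomic conditions:
  intended duration = 58 min: 227 == 58 is false
  day ∈ {Fri, Mon, Sat}: Wed is not in the set → false
  hour of day (0-23) between 3 and 9: 14 in [3, 9] is false
  resident of the zone: no → false
  electric vehicle: no → false
  vehicle length > 314 in: 186 > 314 is false
  disabled placard displayed: yes → true
  commercial vehicle: no → false
  meter paid: yes → true
  street-cleaning window active: yes → true
  snow emergency in effect: yes → true
  permit type = A: none == A is false
Combine:
[1.1.1.1] false → false (antecedent false ⇒ implication holds) = true
[1.1.1] NOT true = false
[1.1.2.1] false AND false = false
[1.1.2] NOT false = true
[1.1] false → true (antecedent false ⇒ implication holds) = true
[1.2.2] false OR true = true
[1.2.3] false OR true = true
[1.2] false OR true OR true = true
[1.3.2] true → true = true
[1.3.3] true OR false = true
[1.3] true AND true AND true = true
[1] true AND true AND true = true
[root] NOT true = false
Overall: false → ticketed

Ticketed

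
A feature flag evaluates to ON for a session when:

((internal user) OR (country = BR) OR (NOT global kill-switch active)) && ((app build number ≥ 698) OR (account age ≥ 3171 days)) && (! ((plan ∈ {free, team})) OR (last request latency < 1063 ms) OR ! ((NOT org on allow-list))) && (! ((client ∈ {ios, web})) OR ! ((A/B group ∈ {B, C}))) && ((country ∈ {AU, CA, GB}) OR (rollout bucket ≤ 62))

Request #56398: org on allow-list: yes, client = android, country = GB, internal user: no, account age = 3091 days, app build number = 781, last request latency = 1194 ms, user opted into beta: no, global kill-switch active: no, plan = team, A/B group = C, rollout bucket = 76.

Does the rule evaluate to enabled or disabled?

Atomic conditions:
  internal user: no → false
  country = BR: GB == BR is false
  NOT global kill-switch active: no → true
  app build number ≥ 698: 781 ≥ 698 is true
  account age ≥ 3171 days: 3091 ≥ 3171 is false
  plan ∈ {free, team}: team is in the set → true
  last request latency < 1063 ms: 1194 < 1063 is false
  NOT org on allow-list: yes → false
  client ∈ {ios, web}: android is not in the set → false
  A/B group ∈ {B, C}: C is in the set → true
  country ∈ {AU, CA, GB}: GB is in the set → true
  rollout bucket ≤ 62: 76 ≤ 62 is false
Combine:
[1] false OR false OR true = true
[2] true OR false = true
[3.1] NOT true = false
[3.3] NOT false = true
[3] false OR false OR true = true
[4.1] NOT false = true
[4.2] NOT true = false
[4] true OR false = true
[5] true OR false = true
[root] true AND true AND true AND true AND true = true
Overall: true → enabled

Enabled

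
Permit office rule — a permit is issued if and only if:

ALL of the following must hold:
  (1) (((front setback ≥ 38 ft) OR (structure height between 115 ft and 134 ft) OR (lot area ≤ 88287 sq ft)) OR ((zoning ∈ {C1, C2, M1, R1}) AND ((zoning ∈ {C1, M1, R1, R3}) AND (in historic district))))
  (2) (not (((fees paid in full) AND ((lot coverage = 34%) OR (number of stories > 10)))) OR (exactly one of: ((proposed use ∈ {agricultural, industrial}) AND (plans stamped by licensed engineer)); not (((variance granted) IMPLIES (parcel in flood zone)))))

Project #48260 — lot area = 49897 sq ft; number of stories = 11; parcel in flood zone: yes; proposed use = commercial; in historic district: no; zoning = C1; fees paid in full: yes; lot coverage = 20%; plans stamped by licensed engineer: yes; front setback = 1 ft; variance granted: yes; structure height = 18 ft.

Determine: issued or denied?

Atomic conditions:
  front setback ≥ 38 ft: 1 ≥ 38 is false
  structure height between 115 ft and 134 ft: 18 in [115, 134] is false
  lot area ≤ 88287 sq ft: 49897 ≤ 88287 is true
  zoning ∈ {C1, C2, M1, R1}: C1 is in the set → true
  zoning ∈ {C1, M1, R1, R3}: C1 is in the set → true
  in historic district: no → false
  fees paid in full: yes → true
  lot coverage = 34%: 20 == 34 is false
  number of stories > 10: 11 > 10 is true
  proposed use ∈ {agricultural, industrial}: commercial is not in the set → false
  plans stamped by licensed engineer: yes → true
  variance granted: yes → true
  parcel in flood zone: yes → true
Combine:
[1.1] false OR false OR true = true
[1.2.2] true AND false = false
[1.2] true AND false = false
[1] true OR false = true
[2.1.1.2] false OR true = true
[2.1.1] true AND true = true
[2.1] NOT true = false
[2.2.1] false AND true = false
[2.2.2.1] true → true = true
[2.2.2] NOT true = false
[2.2] exactly-one(false, false) = false
[2] false OR false = false
[root] true AND false = false
Overall: false → denied

Denied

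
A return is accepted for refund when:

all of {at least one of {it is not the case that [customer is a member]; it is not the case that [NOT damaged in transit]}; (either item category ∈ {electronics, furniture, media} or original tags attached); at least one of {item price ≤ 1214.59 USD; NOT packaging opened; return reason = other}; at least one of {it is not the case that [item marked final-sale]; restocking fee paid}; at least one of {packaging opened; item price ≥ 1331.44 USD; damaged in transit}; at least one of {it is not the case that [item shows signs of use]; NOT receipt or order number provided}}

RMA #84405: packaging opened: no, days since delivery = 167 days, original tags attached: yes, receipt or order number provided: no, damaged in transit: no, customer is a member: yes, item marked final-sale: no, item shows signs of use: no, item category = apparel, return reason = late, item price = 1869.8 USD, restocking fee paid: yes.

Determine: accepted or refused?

Atomic conditions:
  customer is a member: yes → true
  NOT damaged in transit: no → true
  item category ∈ {electronics, furniture, media}: apparel is not in the set → false
  original tags attached: yes → true
  item price ≤ 1214.59 USD: 1869.8 ≤ 1214.59 is false
  NOT packaging opened: no → true
  return reason = other: late == other is false
  item marked final-sale: no → false
  restocking fee paid: yes → true
  packaging opened: no → false
  item price ≥ 1331.44 USD: 1869.8 ≥ 1331.44 is true
  damaged in transit: no → false
  item shows signs of use: no → false
  NOT receipt or order number provided: no → true
Combine:
[1.1] NOT true = false
[1.2] NOT true = false
[1] false OR false = false
[2] false OR true = true
[3] false OR true OR false = true
[4.1] NOT false = true
[4] true OR true = true
[5] false OR true OR false = true
[6.1] NOT false = true
[6] true OR true = true
[root] false AND true AND true AND true AND true AND true = false
Overall: false → refused

Refused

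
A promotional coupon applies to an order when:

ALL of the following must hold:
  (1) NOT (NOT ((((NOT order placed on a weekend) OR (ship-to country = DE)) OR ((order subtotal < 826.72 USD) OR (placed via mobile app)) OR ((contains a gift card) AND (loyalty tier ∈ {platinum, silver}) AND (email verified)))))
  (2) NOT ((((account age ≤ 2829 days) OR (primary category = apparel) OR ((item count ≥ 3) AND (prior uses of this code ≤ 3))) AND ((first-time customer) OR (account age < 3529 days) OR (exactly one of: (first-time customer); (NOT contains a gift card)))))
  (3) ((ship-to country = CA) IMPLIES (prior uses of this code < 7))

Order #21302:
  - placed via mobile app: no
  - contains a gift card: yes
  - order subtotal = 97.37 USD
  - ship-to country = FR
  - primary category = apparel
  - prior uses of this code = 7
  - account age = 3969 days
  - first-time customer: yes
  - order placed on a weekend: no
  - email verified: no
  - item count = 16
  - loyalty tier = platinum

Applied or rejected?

Atomic conditions:
  NOT order placed on a weekend: no → true
  ship-to country = DE: FR == DE is false
  order subtotal < 826.72 USD: 97.37 < 826.72 is true
  placed via mobile app: no → false
  contains a gift card: yes → true
  loyalty tier ∈ {platinum, silver}: platinum is in the set → true
  email verified: no → false
  account age ≤ 2829 days: 3969 ≤ 2829 is false
  primary category = apparel: apparel == apparel is true
  item count ≥ 3: 16 ≥ 3 is true
  prior uses of this code ≤ 3: 7 ≤ 3 is false
  first-time customer: yes → true
  account age < 3529 days: 3969 < 3529 is false
  NOT contains a gift card: yes → false
  ship-to country = CA: FR == CA is false
  prior uses of this code < 7: 7 < 7 is false
Combine:
[1.1.1.1] true OR false = true
[1.1.1.2] true OR false = true
[1.1.1.3] true AND true AND false = false
[1.1.1] true OR true OR false = true
[1.1] NOT true = false
[1] NOT false = true
[2.1.1.3] true AND false = false
[2.1.1] false OR true OR false = true
[2.1.2.3] exactly-one(true, false) = true
[2.1.2] true OR false OR true = true
[2.1] true AND true = true
[2] NOT true = false
[3] false → false (antecedent false ⇒ implication holds) = true
[root] true AND false AND true = false
Overall: false → rejected

Rejected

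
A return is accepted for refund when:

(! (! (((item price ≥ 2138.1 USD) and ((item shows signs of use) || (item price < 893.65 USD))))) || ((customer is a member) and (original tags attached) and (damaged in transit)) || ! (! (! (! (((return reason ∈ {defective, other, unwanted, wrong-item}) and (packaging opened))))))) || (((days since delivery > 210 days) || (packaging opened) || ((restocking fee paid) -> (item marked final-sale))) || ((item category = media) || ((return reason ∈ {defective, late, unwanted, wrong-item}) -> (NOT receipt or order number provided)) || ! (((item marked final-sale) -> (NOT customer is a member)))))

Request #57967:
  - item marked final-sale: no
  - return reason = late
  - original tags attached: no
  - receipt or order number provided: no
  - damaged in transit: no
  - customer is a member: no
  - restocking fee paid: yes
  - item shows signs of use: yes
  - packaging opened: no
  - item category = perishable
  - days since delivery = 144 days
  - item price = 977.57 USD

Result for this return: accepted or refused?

Accepted

Atomic conditions:
  item price ≥ 2138.1 USD: 977.57 ≥ 2138.1 is false
  item shows signs of use: yes → true
  item price < 893.65 USD: 977.57 < 893.65 is false
  customer is a member: no → false
  original tags attached: no → false
  damaged in transit: no → false
  return reason ∈ {defective, other, unwanted, wrong-item}: late is not in the set → false
  packaging opened: no → false
  days since delivery > 210 days: 144 > 210 is false
  restocking fee paid: yes → true
  item marked final-sale: no → false
  item category = media: perishable == media is false
  return reason ∈ {defective, late, unwanted, wrong-item}: late is in the set → true
  NOT receipt or order number provided: no → true
  NOT customer is a member: no → true
Combine:
[1.1.1.1.2] true OR false = true
[1.1.1.1] false AND true = false
[1.1.1] NOT false = true
[1.1] NOT true = false
[1.2] false AND false AND false = false
[1.3.1.1.1.1] false AND false = false
[1.3.1.1.1] NOT false = true
[1.3.1.1] NOT true = false
[1.3.1] NOT false = true
[1.3] NOT true = false
[1] false OR false OR false = false
[2.1.3] true → false = false
[2.1] false OR false OR false = false
[2.2.2] true → true = true
[2.2.3.1] false → true (antecedent false ⇒ implication holds) = true
[2.2.3] NOT true = false
[2.2] false OR true OR false = true
[2] false OR true = true
[root] false OR true = true
Overall: true → accepted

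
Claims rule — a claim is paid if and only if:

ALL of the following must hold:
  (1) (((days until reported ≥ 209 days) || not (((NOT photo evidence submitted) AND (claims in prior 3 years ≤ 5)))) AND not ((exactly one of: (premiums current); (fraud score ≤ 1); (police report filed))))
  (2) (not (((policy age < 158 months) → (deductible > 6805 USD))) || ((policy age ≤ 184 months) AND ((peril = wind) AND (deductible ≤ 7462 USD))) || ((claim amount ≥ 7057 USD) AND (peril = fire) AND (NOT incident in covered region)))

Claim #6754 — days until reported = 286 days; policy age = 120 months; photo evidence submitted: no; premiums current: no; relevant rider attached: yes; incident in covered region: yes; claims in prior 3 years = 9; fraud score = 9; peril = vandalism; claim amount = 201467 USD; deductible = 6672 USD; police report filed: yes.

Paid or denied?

Atomic conditions:
  days until reported ≥ 209 days: 286 ≥ 209 is true
  NOT photo evidence submitted: no → true
  claims in prior 3 years ≤ 5: 9 ≤ 5 is false
  premiums current: no → false
  fraud score ≤ 1: 9 ≤ 1 is false
  police report filed: yes → true
  policy age < 158 months: 120 < 158 is true
  deductible > 6805 USD: 6672 > 6805 is false
  policy age ≤ 184 months: 120 ≤ 184 is true
  peril = wind: vandalism == wind is false
  deductible ≤ 7462 USD: 6672 ≤ 7462 is true
  claim amount ≥ 7057 USD: 201467 ≥ 7057 is true
  peril = fire: vandalism == fire is false
  NOT incident in covered region: yes → false
Combine:
[1.1.2.1] true AND false = false
[1.1.2] NOT false = true
[1.1] true OR true = true
[1.2.1] exactly-one(false, false, true) = true
[1.2] NOT true = false
[1] true AND false = false
[2.1.1] true → false = false
[2.1] NOT false = true
[2.2.2] false AND true = false
[2.2] true AND false = false
[2.3] true AND false AND false = false
[2] true OR false OR false = true
[root] false AND true = false
Overall: false → denied

Denied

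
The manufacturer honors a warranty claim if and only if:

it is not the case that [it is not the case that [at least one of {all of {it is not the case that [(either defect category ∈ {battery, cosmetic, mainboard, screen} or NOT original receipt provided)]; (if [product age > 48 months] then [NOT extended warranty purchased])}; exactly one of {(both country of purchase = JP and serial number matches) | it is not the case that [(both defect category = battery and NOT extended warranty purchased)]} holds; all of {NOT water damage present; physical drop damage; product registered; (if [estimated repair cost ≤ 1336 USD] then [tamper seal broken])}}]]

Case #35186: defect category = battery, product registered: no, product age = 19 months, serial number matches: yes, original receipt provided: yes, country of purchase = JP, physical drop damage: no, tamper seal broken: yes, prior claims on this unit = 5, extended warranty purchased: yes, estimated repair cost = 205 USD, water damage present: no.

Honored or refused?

Atomic conditions:
  defect category ∈ {battery, cosmetic, mainboard, screen}: battery is in the set → true
  NOT original receipt provided: yes → false
  product age > 48 months: 19 > 48 is false
  NOT extended warranty purchased: yes → false
  country of purchase = JP: JP == JP is true
  serial number matches: yes → true
  defect category = battery: battery == battery is true
  NOT water damage present: no → true
  physical drop damage: no → false
  product registered: no → false
  estimated repair cost ≤ 1336 USD: 205 ≤ 1336 is true
  tamper seal broken: yes → true
Combine:
[1.1.1.1.1] true OR false = true
[1.1.1.1] NOT true = false
[1.1.1.2] false → false (antecedent false ⇒ implication holds) = true
[1.1.1] false AND true = false
[1.1.2.1] true AND true = true
[1.1.2.2.1] true AND false = false
[1.1.2.2] NOT false = true
[1.1.2] exactly-one(true, true) = false
[1.1.3.4] true → true = true
[1.1.3] true AND false AND false AND true = false
[1.1] false OR false OR false = false
[1] NOT false = true
[root] NOT true = false
Overall: false → refused

Refused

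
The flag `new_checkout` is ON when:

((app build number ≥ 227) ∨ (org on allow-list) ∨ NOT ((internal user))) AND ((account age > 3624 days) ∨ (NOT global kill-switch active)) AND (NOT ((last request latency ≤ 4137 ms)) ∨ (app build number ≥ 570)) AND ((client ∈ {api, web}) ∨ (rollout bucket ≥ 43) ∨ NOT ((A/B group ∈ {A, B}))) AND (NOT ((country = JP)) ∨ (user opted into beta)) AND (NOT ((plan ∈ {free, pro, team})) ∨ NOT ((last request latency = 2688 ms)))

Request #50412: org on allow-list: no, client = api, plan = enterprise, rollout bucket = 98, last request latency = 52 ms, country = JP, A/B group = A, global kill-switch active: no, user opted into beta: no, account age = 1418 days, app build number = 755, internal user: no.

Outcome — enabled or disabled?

Atomic conditions:
  app build number ≥ 227: 755 ≥ 227 is true
  org on allow-list: no → false
  internal user: no → false
  account age > 3624 days: 1418 > 3624 is false
  NOT global kill-switch active: no → true
  last request latency ≤ 4137 ms: 52 ≤ 4137 is true
  app build number ≥ 570: 755 ≥ 570 is true
  client ∈ {api, web}: api is in the set → true
  rollout bucket ≥ 43: 98 ≥ 43 is true
  A/B group ∈ {A, B}: A is in the set → true
  country = JP: JP == JP is true
  user opted into beta: no → false
  plan ∈ {free, pro, team}: enterprise is not in the set → false
  last request latency = 2688 ms: 52 == 2688 is false
Combine:
[1.3] NOT false = true
[1] true OR false OR true = true
[2] false OR true = true
[3.1] NOT true = false
[3] false OR true = true
[4.3] NOT true = false
[4] true OR true OR false = true
[5.1] NOT true = false
[5] false OR false = false
[6.1] NOT false = true
[6.2] NOT false = true
[6] true OR true = true
[root] true AND true AND true AND true AND false AND true = false
Overall: false → disabled

Disabled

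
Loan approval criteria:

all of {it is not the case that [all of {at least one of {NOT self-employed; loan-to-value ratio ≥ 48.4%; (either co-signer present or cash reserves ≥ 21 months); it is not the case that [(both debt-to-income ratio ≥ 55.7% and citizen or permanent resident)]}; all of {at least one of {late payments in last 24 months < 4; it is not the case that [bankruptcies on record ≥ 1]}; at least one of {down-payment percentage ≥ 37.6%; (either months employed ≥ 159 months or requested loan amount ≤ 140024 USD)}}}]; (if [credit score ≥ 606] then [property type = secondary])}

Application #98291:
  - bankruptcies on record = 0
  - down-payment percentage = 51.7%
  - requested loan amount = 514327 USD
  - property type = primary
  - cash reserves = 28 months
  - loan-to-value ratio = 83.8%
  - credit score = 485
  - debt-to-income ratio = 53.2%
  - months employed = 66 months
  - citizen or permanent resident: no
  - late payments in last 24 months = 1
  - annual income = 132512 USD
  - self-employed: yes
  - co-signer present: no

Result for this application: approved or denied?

Atomic conditions:
  NOT self-employed: yes → false
  loan-to-value ratio ≥ 48.4%: 83.8 ≥ 48.4 is true
  co-signer present: no → false
  cash reserves ≥ 21 months: 28 ≥ 21 is true
  debt-to-income ratio ≥ 55.7%: 53.2 ≥ 55.7 is false
  citizen or permanent resident: no → false
  late payments in last 24 months < 4: 1 < 4 is true
  bankruptcies on record ≥ 1: 0 ≥ 1 is false
  down-payment percentage ≥ 37.6%: 51.7 ≥ 37.6 is true
  months employed ≥ 159 months: 66 ≥ 159 is false
  requested loan amount ≤ 140024 USD: 514327 ≤ 140024 is false
  credit score ≥ 606: 485 ≥ 606 is false
  property type = secondary: primary == secondary is false
Combine:
[1.1.1.3] false OR true = true
[1.1.1.4.1] false AND false = false
[1.1.1.4] NOT false = true
[1.1.1] false OR true OR true OR true = true
[1.1.2.1.2] NOT false = true
[1.1.2.1] true OR true = true
[1.1.2.2.2] false OR false = false
[1.1.2.2] true OR false = true
[1.1.2] true AND true = true
[1.1] true AND true = true
[1] NOT true = false
[2] false → false (antecedent false ⇒ implication holds) = true
[root] false AND true = false
Overall: false → denied

Denied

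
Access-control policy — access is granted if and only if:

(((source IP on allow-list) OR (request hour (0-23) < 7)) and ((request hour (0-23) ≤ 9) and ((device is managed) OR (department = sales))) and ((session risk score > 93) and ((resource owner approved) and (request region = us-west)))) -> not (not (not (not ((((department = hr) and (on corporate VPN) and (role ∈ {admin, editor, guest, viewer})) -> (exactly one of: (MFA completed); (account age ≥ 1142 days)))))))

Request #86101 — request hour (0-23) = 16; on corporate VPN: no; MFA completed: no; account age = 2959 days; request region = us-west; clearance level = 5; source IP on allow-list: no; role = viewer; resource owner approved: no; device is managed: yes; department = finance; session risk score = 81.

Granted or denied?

Granted

Atomic conditions:
  source IP on allow-list: no → false
  request hour (0-23) < 7: 16 < 7 is false
  request hour (0-23) ≤ 9: 16 ≤ 9 is false
  device is managed: yes → true
  department = sales: finance == sales is false
  session risk score > 93: 81 > 93 is false
  resource owner approved: no → false
  request region = us-west: us-west == us-west is true
  department = hr: finance == hr is false
  on corporate VPN: no → false
  role ∈ {admin, editor, guest, viewer}: viewer is in the set → true
  MFA completed: no → false
  account age ≥ 1142 days: 2959 ≥ 1142 is true
Combine:
[1.1] false OR false = false
[1.2.2] true OR false = true
[1.2] false AND true = false
[1.3.2] false AND true = false
[1.3] false AND false = false
[1] false AND false AND false = false
[2.1.1.1.1.1] false AND false AND true = false
[2.1.1.1.1.2] exactly-one(false, true) = true
[2.1.1.1.1] false → true (antecedent false ⇒ implication holds) = true
[2.1.1.1] NOT true = false
[2.1.1] NOT false = true
[2.1] NOT true = false
[2] NOT false = true
[root] false → true (antecedent false ⇒ implication holds) = true
Overall: true → granted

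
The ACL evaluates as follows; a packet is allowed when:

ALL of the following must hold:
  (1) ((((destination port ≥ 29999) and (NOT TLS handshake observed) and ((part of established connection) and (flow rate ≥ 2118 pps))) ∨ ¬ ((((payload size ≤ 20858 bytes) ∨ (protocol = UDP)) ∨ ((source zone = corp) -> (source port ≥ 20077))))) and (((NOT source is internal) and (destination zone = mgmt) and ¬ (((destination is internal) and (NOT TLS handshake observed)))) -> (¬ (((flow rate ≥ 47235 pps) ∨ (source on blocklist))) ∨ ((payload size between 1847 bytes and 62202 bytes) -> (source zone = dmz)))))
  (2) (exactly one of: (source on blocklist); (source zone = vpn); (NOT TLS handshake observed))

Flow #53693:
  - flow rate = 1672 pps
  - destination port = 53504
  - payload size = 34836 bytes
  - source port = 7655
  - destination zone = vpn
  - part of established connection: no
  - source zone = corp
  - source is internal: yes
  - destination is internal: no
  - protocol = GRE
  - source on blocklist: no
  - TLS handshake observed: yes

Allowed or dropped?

Dropped

Atomic conditions:
  destination port ≥ 29999: 53504 ≥ 29999 is true
  NOT TLS handshake observed: yes → false
  part of established connection: no → false
  flow rate ≥ 2118 pps: 1672 ≥ 2118 is false
  payload size ≤ 20858 bytes: 34836 ≤ 20858 is false
  protocol = UDP: GRE == UDP is false
  source zone = corp: corp == corp is true
  source port ≥ 20077: 7655 ≥ 20077 is false
  NOT source is internal: yes → false
  destination zone = mgmt: vpn == mgmt is false
  destination is internal: no → false
  flow rate ≥ 47235 pps: 1672 ≥ 47235 is false
  source on blocklist: no → false
  payload size between 1847 bytes and 62202 bytes: 34836 in [1847, 62202] is true
  source zone = dmz: corp == dmz is false
  source zone = vpn: corp == vpn is false
Combine:
[1.1.1.3] false AND false = false
[1.1.1] true AND false AND false = false
[1.1.2.1.1] false OR false = false
[1.1.2.1.2] true → false = false
[1.1.2.1] false OR false = false
[1.1.2] NOT false = true
[1.1] false OR true = true
[1.2.1.3.1] false AND false = false
[1.2.1.3] NOT false = true
[1.2.1] false AND false AND true = false
[1.2.2.1.1] false OR false = false
[1.2.2.1] NOT false = true
[1.2.2.2] true → false = false
[1.2.2] true OR false = true
[1.2] false → true (antecedent false ⇒ implication holds) = true
[1] true AND true = true
[2] exactly-one(false, false, false) = false
[root] true AND false = false
Overall: false → dropped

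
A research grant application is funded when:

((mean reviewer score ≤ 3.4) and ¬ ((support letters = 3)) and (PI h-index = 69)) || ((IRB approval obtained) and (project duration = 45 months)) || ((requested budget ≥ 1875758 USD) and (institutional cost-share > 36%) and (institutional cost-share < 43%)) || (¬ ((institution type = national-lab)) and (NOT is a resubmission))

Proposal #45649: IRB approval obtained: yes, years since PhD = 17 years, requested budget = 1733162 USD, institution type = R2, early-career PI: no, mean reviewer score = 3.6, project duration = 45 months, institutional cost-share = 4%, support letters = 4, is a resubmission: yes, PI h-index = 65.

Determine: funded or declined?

Funded

Atomic conditions:
  mean reviewer score ≤ 3.4: 3.6 ≤ 3.4 is false
  support letters = 3: 4 == 3 is false
  PI h-index = 69: 65 == 69 is false
  IRB approval obtained: yes → true
  project duration = 45 months: 45 == 45 is true
  requested budget ≥ 1875758 USD: 1733162 ≥ 1875758 is false
  institutional cost-share > 36%: 4 > 36 is false
  institutional cost-share < 43%: 4 < 43 is true
  institution type = national-lab: R2 == national-lab is false
  NOT is a resubmission: yes → false
Combine:
[1.2] NOT false = true
[1] false AND true AND false = false
[2] true AND true = true
[3] false AND false AND true = false
[4.1] NOT false = true
[4] true AND false = false
[root] false OR true OR false OR false = true
Overall: true → funded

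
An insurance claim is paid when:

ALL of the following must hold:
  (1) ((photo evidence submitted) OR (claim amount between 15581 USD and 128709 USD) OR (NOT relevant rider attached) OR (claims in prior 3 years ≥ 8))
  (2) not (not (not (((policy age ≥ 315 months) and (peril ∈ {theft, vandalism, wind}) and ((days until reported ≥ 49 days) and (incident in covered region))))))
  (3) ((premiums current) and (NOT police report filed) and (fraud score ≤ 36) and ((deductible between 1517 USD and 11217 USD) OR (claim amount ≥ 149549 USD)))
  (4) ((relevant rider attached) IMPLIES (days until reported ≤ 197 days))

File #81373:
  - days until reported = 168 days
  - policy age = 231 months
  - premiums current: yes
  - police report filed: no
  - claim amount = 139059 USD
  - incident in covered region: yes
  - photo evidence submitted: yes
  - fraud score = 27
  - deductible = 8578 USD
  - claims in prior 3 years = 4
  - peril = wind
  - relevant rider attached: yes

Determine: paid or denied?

Atomic conditions:
  photo evidence submitted: yes → true
  claim amount between 15581 USD and 128709 USD: 139059 in [15581, 128709] is false
  NOT relevant rider attached: yes → false
  claims in prior 3 years ≥ 8: 4 ≥ 8 is false
  policy age ≥ 315 months: 231 ≥ 315 is false
  peril ∈ {theft, vandalism, wind}: wind is in the set → true
  days until reported ≥ 49 days: 168 ≥ 49 is true
  incident in covered region: yes → true
  premiums current: yes → true
  NOT police report filed: no → true
  fraud score ≤ 36: 27 ≤ 36 is true
  deductible between 1517 USD and 11217 USD: 8578 in [1517, 11217] is true
  claim amount ≥ 149549 USD: 139059 ≥ 149549 is false
  relevant rider attached: yes → true
  days until reported ≤ 197 days: 168 ≤ 197 is true
Combine:
[1] true OR false OR false OR false = true
[2.1.1.1.3] true AND true = true
[2.1.1.1] false AND true AND true = false
[2.1.1] NOT false = true
[2.1] NOT true = false
[2] NOT false = true
[3.4] true OR false = true
[3] true AND true AND true AND true = true
[4] true → true = true
[root] true AND true AND true AND true = true
Overall: true → paid

Paid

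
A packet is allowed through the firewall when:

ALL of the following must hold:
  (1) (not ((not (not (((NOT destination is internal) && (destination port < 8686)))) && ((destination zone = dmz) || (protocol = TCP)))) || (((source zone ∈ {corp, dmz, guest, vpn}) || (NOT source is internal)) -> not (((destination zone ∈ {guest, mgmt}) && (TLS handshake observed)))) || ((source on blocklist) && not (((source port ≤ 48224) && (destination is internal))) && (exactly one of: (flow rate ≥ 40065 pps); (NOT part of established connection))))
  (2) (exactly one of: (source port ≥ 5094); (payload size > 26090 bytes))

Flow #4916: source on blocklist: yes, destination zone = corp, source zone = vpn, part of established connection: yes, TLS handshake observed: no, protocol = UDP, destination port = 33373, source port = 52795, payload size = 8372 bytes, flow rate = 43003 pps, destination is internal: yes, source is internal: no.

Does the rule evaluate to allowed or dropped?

Atomic conditions:
  NOT destination is internal: yes → false
  destination port < 8686: 33373 < 8686 is false
  destination zone = dmz: corp == dmz is false
  protocol = TCP: UDP == TCP is false
  source zone ∈ {corp, dmz, guest, vpn}: vpn is in the set → true
  NOT source is internal: no → true
  destination zone ∈ {guest, mgmt}: corp is not in the set → false
  TLS handshake observed: no → false
  source on blocklist: yes → true
  source port ≤ 48224: 52795 ≤ 48224 is false
  destination is internal: yes → true
  flow rate ≥ 40065 pps: 43003 ≥ 40065 is true
  NOT part of established connection: yes → false
  source port ≥ 5094: 52795 ≥ 5094 is true
  payload size > 26090 bytes: 8372 > 26090 is false
Combine:
[1.1.1.1.1.1] false AND false = false
[1.1.1.1.1] NOT false = true
[1.1.1.1] NOT true = false
[1.1.1.2] false OR false = false
[1.1.1] false AND false = false
[1.1] NOT false = true
[1.2.1] true OR true = true
[1.2.2.1] false AND false = false
[1.2.2] NOT false = true
[1.2] true → true = true
[1.3.2.1] false AND true = false
[1.3.2] NOT false = true
[1.3.3] exactly-one(true, false) = true
[1.3] true AND true AND true = true
[1] true OR true OR true = true
[2] exactly-one(true, false) = true
[root] true AND true = true
Overall: true → allowed

Allowed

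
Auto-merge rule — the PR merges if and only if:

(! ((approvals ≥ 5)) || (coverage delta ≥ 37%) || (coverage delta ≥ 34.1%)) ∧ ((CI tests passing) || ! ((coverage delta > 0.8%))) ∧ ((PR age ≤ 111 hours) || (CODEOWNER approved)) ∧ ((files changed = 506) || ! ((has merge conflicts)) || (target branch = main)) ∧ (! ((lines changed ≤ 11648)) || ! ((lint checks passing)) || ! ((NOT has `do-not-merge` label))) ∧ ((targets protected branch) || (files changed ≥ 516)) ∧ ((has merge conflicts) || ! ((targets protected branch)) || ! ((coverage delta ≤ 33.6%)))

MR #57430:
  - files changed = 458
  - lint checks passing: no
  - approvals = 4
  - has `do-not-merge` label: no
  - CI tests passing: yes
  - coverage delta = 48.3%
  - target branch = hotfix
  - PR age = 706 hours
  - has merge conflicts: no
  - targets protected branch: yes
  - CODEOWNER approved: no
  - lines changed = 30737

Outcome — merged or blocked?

Blocked

Atomic conditions:
  approvals ≥ 5: 4 ≥ 5 is false
  coverage delta ≥ 37%: 48.3 ≥ 37 is true
  coverage delta ≥ 34.1%: 48.3 ≥ 34.1 is true
  CI tests passing: yes → true
  coverage delta > 0.8%: 48.3 > 0.8 is true
  PR age ≤ 111 hours: 706 ≤ 111 is false
  CODEOWNER approved: no → false
  files changed = 506: 458 == 506 is false
  has merge conflicts: no → false
  target branch = main: hotfix == main is false
  lines changed ≤ 11648: 30737 ≤ 11648 is false
  lint checks passing: no → false
  NOT has `do-not-merge` label: no → true
  targets protected branch: yes → true
  files changed ≥ 516: 458 ≥ 516 is false
  coverage delta ≤ 33.6%: 48.3 ≤ 33.6 is false
Combine:
[1.1] NOT false = true
[1] true OR true OR true = true
[2.2] NOT true = false
[2] true OR false = true
[3] false OR false = false
[4.2] NOT false = true
[4] false OR true OR false = true
[5.1] NOT false = true
[5.2] NOT false = true
[5.3] NOT true = false
[5] true OR true OR false = true
[6] true OR false = true
[7.2] NOT true = false
[7.3] NOT false = true
[7] false OR false OR true = true
[root] true AND true AND false AND true AND true AND true AND true = false
Overall: false → blocked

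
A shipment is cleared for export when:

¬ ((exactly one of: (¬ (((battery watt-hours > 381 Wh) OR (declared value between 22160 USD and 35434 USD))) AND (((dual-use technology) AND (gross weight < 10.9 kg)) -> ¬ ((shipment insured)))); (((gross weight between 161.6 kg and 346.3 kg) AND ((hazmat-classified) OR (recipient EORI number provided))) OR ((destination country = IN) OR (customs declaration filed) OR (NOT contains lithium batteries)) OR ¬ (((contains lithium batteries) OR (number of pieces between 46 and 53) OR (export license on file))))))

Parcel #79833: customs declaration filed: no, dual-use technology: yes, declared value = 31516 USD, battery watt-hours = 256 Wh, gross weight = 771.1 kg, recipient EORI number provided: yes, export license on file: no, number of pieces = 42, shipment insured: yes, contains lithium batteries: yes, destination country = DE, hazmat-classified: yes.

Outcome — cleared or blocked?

Atomic conditions:
  battery watt-hours > 381 Wh: 256 > 381 is false
  declared value between 22160 USD and 35434 USD: 31516 in [22160, 35434] is true
  dual-use technology: yes → true
  gross weight < 10.9 kg: 771.1 < 10.9 is false
  shipment insured: yes → true
  gross weight between 161.6 kg and 346.3 kg: 771.1 in [161.6, 346.3] is false
  hazmat-classified: yes → true
  recipient EORI number provided: yes → true
  destination country = IN: DE == IN is false
  customs declaration filed: no → false
  NOT contains lithium batteries: yes → false
  contains lithium batteries: yes → true
  number of pieces between 46 and 53: 42 in [46, 53] is false
  export license on file: no → false
Combine:
[1.1.1.1] false OR true = true
[1.1.1] NOT true = false
[1.1.2.1] true AND false = false
[1.1.2.2] NOT true = false
[1.1.2] false → false (antecedent false ⇒ implication holds) = true
[1.1] false AND true = false
[1.2.1.2] true OR true = true
[1.2.1] false AND true = false
[1.2.2] false OR false OR false = false
[1.2.3.1] true OR false OR false = true
[1.2.3] NOT true = false
[1.2] false OR false OR false = false
[1] exactly-one(false, false) = false
[root] NOT false = true
Overall: true → cleared

Cleared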